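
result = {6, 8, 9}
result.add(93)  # {6, 8, 9, 93}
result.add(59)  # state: {6, 8, 9, 59, 93}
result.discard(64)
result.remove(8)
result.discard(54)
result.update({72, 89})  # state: {6, 9, 59, 72, 89, 93}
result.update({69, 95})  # {6, 9, 59, 69, 72, 89, 93, 95}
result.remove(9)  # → {6, 59, 69, 72, 89, 93, 95}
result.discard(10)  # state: {6, 59, 69, 72, 89, 93, 95}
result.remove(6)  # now {59, 69, 72, 89, 93, 95}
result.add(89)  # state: {59, 69, 72, 89, 93, 95}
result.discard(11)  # {59, 69, 72, 89, 93, 95}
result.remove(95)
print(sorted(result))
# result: [59, 69, 72, 89, 93]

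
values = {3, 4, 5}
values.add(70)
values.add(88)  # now {3, 4, 5, 70, 88}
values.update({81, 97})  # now {3, 4, 5, 70, 81, 88, 97}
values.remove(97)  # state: {3, 4, 5, 70, 81, 88}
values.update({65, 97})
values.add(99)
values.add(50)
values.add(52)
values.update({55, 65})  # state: {3, 4, 5, 50, 52, 55, 65, 70, 81, 88, 97, 99}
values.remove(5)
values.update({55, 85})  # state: {3, 4, 50, 52, 55, 65, 70, 81, 85, 88, 97, 99}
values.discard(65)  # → {3, 4, 50, 52, 55, 70, 81, 85, 88, 97, 99}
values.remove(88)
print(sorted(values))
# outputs [3, 4, 50, 52, 55, 70, 81, 85, 97, 99]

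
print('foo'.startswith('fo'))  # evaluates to True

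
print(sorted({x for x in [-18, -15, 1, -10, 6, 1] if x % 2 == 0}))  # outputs [-18, -10, 6]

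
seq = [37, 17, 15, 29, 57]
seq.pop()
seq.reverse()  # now [29, 15, 17, 37]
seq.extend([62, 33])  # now [29, 15, 17, 37, 62, 33]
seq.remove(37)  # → [29, 15, 17, 62, 33]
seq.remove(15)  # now [29, 17, 62, 33]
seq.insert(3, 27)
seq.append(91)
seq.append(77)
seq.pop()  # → 77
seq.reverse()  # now [91, 33, 27, 62, 17, 29]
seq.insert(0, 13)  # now [13, 91, 33, 27, 62, 17, 29]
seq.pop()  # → 29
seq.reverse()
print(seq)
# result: [17, 62, 27, 33, 91, 13]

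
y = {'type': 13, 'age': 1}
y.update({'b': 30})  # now {'type': 13, 'age': 1, 'b': 30}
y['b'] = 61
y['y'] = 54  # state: {'type': 13, 'age': 1, 'b': 61, 'y': 54}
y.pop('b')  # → 61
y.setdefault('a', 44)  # 44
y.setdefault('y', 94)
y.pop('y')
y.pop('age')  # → 1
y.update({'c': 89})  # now {'type': 13, 'a': 44, 'c': 89}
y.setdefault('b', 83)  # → 83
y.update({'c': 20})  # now {'type': 13, 'a': 44, 'c': 20, 'b': 83}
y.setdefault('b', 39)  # 83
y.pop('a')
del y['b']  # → {'type': 13, 'c': 20}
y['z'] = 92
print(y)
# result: {'type': 13, 'c': 20, 'z': 92}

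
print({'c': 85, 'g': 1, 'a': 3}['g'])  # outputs 1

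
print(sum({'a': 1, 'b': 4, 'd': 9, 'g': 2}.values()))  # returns 16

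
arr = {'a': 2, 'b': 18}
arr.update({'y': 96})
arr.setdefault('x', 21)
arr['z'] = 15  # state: {'a': 2, 'b': 18, 'y': 96, 'x': 21, 'z': 15}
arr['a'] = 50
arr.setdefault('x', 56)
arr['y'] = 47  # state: {'a': 50, 'b': 18, 'y': 47, 'x': 21, 'z': 15}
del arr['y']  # {'a': 50, 'b': 18, 'x': 21, 'z': 15}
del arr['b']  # {'a': 50, 'x': 21, 'z': 15}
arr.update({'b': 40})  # {'a': 50, 'x': 21, 'z': 15, 'b': 40}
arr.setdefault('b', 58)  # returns 40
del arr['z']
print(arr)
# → {'a': 50, 'x': 21, 'b': 40}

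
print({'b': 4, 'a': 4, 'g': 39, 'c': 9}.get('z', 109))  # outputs 109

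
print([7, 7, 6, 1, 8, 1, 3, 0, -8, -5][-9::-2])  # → [7]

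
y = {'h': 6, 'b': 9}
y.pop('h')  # 6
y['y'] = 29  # {'b': 9, 'y': 29}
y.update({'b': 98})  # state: {'b': 98, 'y': 29}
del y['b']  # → {'y': 29}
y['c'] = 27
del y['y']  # {'c': 27}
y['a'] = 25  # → {'c': 27, 'a': 25}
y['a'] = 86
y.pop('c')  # 27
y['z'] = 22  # {'a': 86, 'z': 22}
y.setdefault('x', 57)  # 57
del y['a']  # {'z': 22, 'x': 57}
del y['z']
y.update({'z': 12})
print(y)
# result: {'x': 57, 'z': 12}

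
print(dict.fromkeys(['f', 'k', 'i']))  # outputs {'f': None, 'k': None, 'i': None}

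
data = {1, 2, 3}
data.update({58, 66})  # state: {1, 2, 3, 58, 66}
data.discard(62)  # {1, 2, 3, 58, 66}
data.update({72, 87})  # {1, 2, 3, 58, 66, 72, 87}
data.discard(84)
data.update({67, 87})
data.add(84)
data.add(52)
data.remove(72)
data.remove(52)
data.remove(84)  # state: {1, 2, 3, 58, 66, 67, 87}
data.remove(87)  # {1, 2, 3, 58, 66, 67}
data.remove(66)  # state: {1, 2, 3, 58, 67}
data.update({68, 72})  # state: {1, 2, 3, 58, 67, 68, 72}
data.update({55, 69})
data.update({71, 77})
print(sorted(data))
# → [1, 2, 3, 55, 58, 67, 68, 69, 71, 72, 77]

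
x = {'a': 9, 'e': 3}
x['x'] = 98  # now {'a': 9, 'e': 3, 'x': 98}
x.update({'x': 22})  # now {'a': 9, 'e': 3, 'x': 22}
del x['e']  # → {'a': 9, 'x': 22}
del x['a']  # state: {'x': 22}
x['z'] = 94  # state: {'x': 22, 'z': 94}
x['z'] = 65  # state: {'x': 22, 'z': 65}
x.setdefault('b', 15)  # 15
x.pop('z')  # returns 65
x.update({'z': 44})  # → {'x': 22, 'b': 15, 'z': 44}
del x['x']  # {'b': 15, 'z': 44}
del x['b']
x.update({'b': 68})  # {'z': 44, 'b': 68}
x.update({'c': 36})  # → {'z': 44, 'b': 68, 'c': 36}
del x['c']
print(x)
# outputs {'z': 44, 'b': 68}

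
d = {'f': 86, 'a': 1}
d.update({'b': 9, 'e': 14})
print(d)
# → {'f': 86, 'a': 1, 'b': 9, 'e': 14}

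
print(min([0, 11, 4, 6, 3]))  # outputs 0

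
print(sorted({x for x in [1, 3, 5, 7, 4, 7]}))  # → [1, 3, 4, 5, 7]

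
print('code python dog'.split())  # ['code', 'python', 'dog']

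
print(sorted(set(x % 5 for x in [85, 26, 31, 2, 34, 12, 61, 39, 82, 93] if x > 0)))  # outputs [0, 1, 2, 3, 4]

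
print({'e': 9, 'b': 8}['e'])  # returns 9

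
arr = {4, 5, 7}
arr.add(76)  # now {4, 5, 7, 76}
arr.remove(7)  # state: {4, 5, 76}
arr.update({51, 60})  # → {4, 5, 51, 60, 76}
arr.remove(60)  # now {4, 5, 51, 76}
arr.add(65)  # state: {4, 5, 51, 65, 76}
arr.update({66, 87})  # {4, 5, 51, 65, 66, 76, 87}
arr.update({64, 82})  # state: {4, 5, 51, 64, 65, 66, 76, 82, 87}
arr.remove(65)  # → {4, 5, 51, 64, 66, 76, 82, 87}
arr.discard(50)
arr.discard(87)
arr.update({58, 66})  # {4, 5, 51, 58, 64, 66, 76, 82}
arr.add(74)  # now {4, 5, 51, 58, 64, 66, 74, 76, 82}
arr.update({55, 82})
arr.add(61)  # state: {4, 5, 51, 55, 58, 61, 64, 66, 74, 76, 82}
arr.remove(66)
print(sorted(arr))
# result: [4, 5, 51, 55, 58, 61, 64, 74, 76, 82]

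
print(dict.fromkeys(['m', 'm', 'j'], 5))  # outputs {'m': 5, 'j': 5}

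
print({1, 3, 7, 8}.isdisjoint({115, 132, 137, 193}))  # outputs True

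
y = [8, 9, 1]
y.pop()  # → 1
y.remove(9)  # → [8]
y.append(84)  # [8, 84]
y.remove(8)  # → [84]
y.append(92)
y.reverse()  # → [92, 84]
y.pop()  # 84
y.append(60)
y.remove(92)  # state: [60]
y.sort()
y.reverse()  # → [60]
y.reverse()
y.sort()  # [60]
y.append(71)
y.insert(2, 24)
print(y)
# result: [60, 71, 24]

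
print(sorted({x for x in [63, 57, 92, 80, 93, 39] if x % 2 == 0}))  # [80, 92]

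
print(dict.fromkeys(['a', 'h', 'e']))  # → {'a': None, 'h': None, 'e': None}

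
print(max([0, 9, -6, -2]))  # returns 9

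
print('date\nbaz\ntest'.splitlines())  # ['date', 'baz', 'test']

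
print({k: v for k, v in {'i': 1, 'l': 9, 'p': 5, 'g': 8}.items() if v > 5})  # {'l': 9, 'g': 8}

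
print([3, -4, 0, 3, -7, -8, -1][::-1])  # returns [-1, -8, -7, 3, 0, -4, 3]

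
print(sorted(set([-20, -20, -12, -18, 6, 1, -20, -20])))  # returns [-20, -18, -12, 1, 6]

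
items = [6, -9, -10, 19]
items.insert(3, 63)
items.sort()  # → [-10, -9, 6, 19, 63]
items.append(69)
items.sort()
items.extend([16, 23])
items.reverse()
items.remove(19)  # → [23, 16, 69, 63, 6, -9, -10]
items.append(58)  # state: [23, 16, 69, 63, 6, -9, -10, 58]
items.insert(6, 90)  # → [23, 16, 69, 63, 6, -9, 90, -10, 58]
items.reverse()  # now [58, -10, 90, -9, 6, 63, 69, 16, 23]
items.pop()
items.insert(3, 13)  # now [58, -10, 90, 13, -9, 6, 63, 69, 16]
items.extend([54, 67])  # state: [58, -10, 90, 13, -9, 6, 63, 69, 16, 54, 67]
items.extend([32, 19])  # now [58, -10, 90, 13, -9, 6, 63, 69, 16, 54, 67, 32, 19]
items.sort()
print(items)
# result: [-10, -9, 6, 13, 16, 19, 32, 54, 58, 63, 67, 69, 90]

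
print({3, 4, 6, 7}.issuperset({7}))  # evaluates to True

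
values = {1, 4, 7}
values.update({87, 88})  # {1, 4, 7, 87, 88}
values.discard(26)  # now {1, 4, 7, 87, 88}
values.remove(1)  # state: {4, 7, 87, 88}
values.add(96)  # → {4, 7, 87, 88, 96}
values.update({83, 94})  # {4, 7, 83, 87, 88, 94, 96}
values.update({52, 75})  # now {4, 7, 52, 75, 83, 87, 88, 94, 96}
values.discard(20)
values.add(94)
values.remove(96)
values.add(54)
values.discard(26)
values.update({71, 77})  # {4, 7, 52, 54, 71, 75, 77, 83, 87, 88, 94}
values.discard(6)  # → {4, 7, 52, 54, 71, 75, 77, 83, 87, 88, 94}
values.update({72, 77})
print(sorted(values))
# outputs [4, 7, 52, 54, 71, 72, 75, 77, 83, 87, 88, 94]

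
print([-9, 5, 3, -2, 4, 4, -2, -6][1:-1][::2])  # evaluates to [5, -2, 4]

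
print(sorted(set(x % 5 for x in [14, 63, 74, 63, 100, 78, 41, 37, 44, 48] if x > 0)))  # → [0, 1, 2, 3, 4]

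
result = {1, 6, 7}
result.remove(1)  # {6, 7}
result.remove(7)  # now {6}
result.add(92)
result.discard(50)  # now {6, 92}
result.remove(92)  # {6}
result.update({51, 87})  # {6, 51, 87}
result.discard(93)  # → {6, 51, 87}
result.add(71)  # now {6, 51, 71, 87}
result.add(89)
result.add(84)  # {6, 51, 71, 84, 87, 89}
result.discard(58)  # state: {6, 51, 71, 84, 87, 89}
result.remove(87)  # {6, 51, 71, 84, 89}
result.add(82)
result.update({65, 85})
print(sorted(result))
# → [6, 51, 65, 71, 82, 84, 85, 89]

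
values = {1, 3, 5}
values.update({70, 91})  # {1, 3, 5, 70, 91}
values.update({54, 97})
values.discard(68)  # {1, 3, 5, 54, 70, 91, 97}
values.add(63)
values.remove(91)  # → {1, 3, 5, 54, 63, 70, 97}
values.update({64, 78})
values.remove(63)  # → {1, 3, 5, 54, 64, 70, 78, 97}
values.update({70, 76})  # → {1, 3, 5, 54, 64, 70, 76, 78, 97}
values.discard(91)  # {1, 3, 5, 54, 64, 70, 76, 78, 97}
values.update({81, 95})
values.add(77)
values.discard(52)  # {1, 3, 5, 54, 64, 70, 76, 77, 78, 81, 95, 97}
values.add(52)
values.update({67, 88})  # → {1, 3, 5, 52, 54, 64, 67, 70, 76, 77, 78, 81, 88, 95, 97}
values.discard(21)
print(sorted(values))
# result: [1, 3, 5, 52, 54, 64, 67, 70, 76, 77, 78, 81, 88, 95, 97]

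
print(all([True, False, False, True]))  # False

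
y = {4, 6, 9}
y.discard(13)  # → {4, 6, 9}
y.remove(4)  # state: {6, 9}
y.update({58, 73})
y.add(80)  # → {6, 9, 58, 73, 80}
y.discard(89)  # {6, 9, 58, 73, 80}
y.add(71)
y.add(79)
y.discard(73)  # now {6, 9, 58, 71, 79, 80}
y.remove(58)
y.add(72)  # {6, 9, 71, 72, 79, 80}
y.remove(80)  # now {6, 9, 71, 72, 79}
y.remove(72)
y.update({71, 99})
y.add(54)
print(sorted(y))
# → [6, 9, 54, 71, 79, 99]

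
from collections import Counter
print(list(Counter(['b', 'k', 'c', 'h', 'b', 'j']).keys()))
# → ['b', 'k', 'c', 'h', 'j']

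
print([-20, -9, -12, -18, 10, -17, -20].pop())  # -20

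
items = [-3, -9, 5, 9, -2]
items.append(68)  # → [-3, -9, 5, 9, -2, 68]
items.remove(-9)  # [-3, 5, 9, -2, 68]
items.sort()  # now [-3, -2, 5, 9, 68]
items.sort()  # [-3, -2, 5, 9, 68]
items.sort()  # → [-3, -2, 5, 9, 68]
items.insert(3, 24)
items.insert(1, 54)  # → [-3, 54, -2, 5, 24, 9, 68]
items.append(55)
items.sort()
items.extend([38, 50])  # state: [-3, -2, 5, 9, 24, 54, 55, 68, 38, 50]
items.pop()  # 50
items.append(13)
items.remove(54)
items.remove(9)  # [-3, -2, 5, 24, 55, 68, 38, 13]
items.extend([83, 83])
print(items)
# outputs [-3, -2, 5, 24, 55, 68, 38, 13, 83, 83]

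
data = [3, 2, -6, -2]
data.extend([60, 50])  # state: [3, 2, -6, -2, 60, 50]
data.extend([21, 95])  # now [3, 2, -6, -2, 60, 50, 21, 95]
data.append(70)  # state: [3, 2, -6, -2, 60, 50, 21, 95, 70]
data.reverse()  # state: [70, 95, 21, 50, 60, -2, -6, 2, 3]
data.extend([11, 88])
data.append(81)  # [70, 95, 21, 50, 60, -2, -6, 2, 3, 11, 88, 81]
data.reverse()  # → [81, 88, 11, 3, 2, -6, -2, 60, 50, 21, 95, 70]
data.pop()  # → 70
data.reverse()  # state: [95, 21, 50, 60, -2, -6, 2, 3, 11, 88, 81]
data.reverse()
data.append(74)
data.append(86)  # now [81, 88, 11, 3, 2, -6, -2, 60, 50, 21, 95, 74, 86]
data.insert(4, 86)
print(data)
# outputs [81, 88, 11, 3, 86, 2, -6, -2, 60, 50, 21, 95, 74, 86]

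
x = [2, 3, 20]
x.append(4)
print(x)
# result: [2, 3, 20, 4]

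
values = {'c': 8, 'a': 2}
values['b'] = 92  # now {'c': 8, 'a': 2, 'b': 92}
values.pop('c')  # 8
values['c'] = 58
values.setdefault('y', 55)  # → 55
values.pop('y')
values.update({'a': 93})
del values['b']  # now {'a': 93, 'c': 58}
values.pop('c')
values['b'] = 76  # {'a': 93, 'b': 76}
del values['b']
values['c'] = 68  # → {'a': 93, 'c': 68}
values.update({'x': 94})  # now {'a': 93, 'c': 68, 'x': 94}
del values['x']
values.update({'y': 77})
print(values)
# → {'a': 93, 'c': 68, 'y': 77}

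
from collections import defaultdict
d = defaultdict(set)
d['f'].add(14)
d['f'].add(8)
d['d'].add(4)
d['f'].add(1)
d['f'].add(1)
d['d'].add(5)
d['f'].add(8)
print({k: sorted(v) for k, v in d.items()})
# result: {'f': [1, 8, 14], 'd': [4, 5]}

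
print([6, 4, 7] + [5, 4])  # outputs [6, 4, 7, 5, 4]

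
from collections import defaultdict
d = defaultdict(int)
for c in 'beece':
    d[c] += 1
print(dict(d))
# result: {'b': 1, 'e': 3, 'c': 1}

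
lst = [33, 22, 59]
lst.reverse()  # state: [59, 22, 33]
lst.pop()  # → 33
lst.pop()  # 22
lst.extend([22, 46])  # [59, 22, 46]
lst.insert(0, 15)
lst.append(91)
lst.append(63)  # [15, 59, 22, 46, 91, 63]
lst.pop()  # 63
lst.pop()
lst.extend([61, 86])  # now [15, 59, 22, 46, 61, 86]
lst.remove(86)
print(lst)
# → [15, 59, 22, 46, 61]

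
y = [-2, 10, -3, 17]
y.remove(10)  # [-2, -3, 17]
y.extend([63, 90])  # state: [-2, -3, 17, 63, 90]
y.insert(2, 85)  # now [-2, -3, 85, 17, 63, 90]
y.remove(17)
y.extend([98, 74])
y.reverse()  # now [74, 98, 90, 63, 85, -3, -2]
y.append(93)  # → [74, 98, 90, 63, 85, -3, -2, 93]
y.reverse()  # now [93, -2, -3, 85, 63, 90, 98, 74]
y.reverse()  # [74, 98, 90, 63, 85, -3, -2, 93]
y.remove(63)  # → [74, 98, 90, 85, -3, -2, 93]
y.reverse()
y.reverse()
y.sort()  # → [-3, -2, 74, 85, 90, 93, 98]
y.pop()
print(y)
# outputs [-3, -2, 74, 85, 90, 93]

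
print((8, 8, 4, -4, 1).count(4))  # 1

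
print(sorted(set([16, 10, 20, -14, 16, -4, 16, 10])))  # [-14, -4, 10, 16, 20]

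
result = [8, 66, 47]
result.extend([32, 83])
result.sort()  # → [8, 32, 47, 66, 83]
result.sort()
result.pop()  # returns 83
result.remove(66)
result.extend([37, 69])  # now [8, 32, 47, 37, 69]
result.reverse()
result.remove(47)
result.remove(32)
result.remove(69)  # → [37, 8]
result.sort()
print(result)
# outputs [8, 37]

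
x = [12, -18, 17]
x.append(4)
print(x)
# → [12, -18, 17, 4]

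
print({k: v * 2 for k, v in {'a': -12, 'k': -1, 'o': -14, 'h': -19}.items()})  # {'a': -24, 'k': -2, 'o': -28, 'h': -38}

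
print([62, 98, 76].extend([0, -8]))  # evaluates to None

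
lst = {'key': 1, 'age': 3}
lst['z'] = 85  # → {'key': 1, 'age': 3, 'z': 85}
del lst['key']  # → {'age': 3, 'z': 85}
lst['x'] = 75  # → {'age': 3, 'z': 85, 'x': 75}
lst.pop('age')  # 3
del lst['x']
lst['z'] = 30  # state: {'z': 30}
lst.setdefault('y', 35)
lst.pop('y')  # 35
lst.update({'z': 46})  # {'z': 46}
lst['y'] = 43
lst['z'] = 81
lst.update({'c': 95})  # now {'z': 81, 'y': 43, 'c': 95}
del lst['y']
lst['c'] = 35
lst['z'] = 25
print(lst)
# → {'z': 25, 'c': 35}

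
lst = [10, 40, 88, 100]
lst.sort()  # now [10, 40, 88, 100]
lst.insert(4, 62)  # [10, 40, 88, 100, 62]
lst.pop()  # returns 62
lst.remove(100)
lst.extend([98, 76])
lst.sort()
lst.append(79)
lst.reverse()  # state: [79, 98, 88, 76, 40, 10]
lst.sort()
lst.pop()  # 98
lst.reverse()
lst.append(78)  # [88, 79, 76, 40, 10, 78]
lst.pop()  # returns 78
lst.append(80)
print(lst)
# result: [88, 79, 76, 40, 10, 80]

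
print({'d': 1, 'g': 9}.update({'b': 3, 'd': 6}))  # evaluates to None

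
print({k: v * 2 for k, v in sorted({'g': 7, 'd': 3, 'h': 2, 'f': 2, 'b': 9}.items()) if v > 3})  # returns {'b': 18, 'g': 14}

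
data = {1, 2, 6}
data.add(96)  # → {1, 2, 6, 96}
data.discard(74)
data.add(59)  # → {1, 2, 6, 59, 96}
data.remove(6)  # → {1, 2, 59, 96}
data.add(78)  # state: {1, 2, 59, 78, 96}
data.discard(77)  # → {1, 2, 59, 78, 96}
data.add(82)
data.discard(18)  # {1, 2, 59, 78, 82, 96}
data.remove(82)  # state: {1, 2, 59, 78, 96}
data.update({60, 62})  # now {1, 2, 59, 60, 62, 78, 96}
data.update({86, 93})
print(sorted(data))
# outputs [1, 2, 59, 60, 62, 78, 86, 93, 96]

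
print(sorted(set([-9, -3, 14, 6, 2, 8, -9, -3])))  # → [-9, -3, 2, 6, 8, 14]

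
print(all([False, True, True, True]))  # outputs False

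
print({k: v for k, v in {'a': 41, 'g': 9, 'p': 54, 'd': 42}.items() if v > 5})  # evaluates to {'a': 41, 'g': 9, 'p': 54, 'd': 42}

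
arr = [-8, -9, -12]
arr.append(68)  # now [-8, -9, -12, 68]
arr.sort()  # [-12, -9, -8, 68]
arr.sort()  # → [-12, -9, -8, 68]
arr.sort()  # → [-12, -9, -8, 68]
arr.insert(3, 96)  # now [-12, -9, -8, 96, 68]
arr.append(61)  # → [-12, -9, -8, 96, 68, 61]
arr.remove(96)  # [-12, -9, -8, 68, 61]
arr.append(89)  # [-12, -9, -8, 68, 61, 89]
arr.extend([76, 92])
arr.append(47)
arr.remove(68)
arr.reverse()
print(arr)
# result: [47, 92, 76, 89, 61, -8, -9, -12]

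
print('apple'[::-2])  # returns epa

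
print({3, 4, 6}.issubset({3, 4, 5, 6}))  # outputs True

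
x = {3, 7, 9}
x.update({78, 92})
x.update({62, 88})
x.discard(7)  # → {3, 9, 62, 78, 88, 92}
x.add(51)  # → {3, 9, 51, 62, 78, 88, 92}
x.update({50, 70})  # {3, 9, 50, 51, 62, 70, 78, 88, 92}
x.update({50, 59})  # {3, 9, 50, 51, 59, 62, 70, 78, 88, 92}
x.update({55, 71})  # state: {3, 9, 50, 51, 55, 59, 62, 70, 71, 78, 88, 92}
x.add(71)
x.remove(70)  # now {3, 9, 50, 51, 55, 59, 62, 71, 78, 88, 92}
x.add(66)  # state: {3, 9, 50, 51, 55, 59, 62, 66, 71, 78, 88, 92}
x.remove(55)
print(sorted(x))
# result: [3, 9, 50, 51, 59, 62, 66, 71, 78, 88, 92]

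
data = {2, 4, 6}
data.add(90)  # {2, 4, 6, 90}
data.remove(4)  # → {2, 6, 90}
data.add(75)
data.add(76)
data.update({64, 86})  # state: {2, 6, 64, 75, 76, 86, 90}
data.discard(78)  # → {2, 6, 64, 75, 76, 86, 90}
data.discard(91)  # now {2, 6, 64, 75, 76, 86, 90}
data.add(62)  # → {2, 6, 62, 64, 75, 76, 86, 90}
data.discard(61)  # {2, 6, 62, 64, 75, 76, 86, 90}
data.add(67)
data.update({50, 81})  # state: {2, 6, 50, 62, 64, 67, 75, 76, 81, 86, 90}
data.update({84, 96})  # {2, 6, 50, 62, 64, 67, 75, 76, 81, 84, 86, 90, 96}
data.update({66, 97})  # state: {2, 6, 50, 62, 64, 66, 67, 75, 76, 81, 84, 86, 90, 96, 97}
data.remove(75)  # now {2, 6, 50, 62, 64, 66, 67, 76, 81, 84, 86, 90, 96, 97}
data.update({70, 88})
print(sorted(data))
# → [2, 6, 50, 62, 64, 66, 67, 70, 76, 81, 84, 86, 88, 90, 96, 97]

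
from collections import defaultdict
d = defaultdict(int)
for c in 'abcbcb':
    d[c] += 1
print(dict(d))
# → {'a': 1, 'b': 3, 'c': 2}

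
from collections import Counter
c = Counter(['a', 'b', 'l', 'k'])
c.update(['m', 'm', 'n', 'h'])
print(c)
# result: Counter({'m': 2, 'a': 1, 'b': 1, 'l': 1, 'k': 1, 'n': 1, 'h': 1})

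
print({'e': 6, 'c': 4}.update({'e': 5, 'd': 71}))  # None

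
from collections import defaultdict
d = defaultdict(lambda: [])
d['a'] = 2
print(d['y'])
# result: []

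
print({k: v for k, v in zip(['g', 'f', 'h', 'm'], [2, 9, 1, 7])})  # {'g': 2, 'f': 9, 'h': 1, 'm': 7}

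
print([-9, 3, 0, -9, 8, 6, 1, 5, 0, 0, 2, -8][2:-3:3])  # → [0, 6, 0]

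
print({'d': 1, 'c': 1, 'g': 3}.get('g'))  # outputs 3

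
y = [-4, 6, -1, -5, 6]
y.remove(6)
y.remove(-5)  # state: [-4, -1, 6]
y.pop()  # 6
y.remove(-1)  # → [-4]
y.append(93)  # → [-4, 93]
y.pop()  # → 93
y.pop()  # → -4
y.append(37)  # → [37]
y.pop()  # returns 37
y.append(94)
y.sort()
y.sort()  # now [94]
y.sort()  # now [94]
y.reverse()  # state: [94]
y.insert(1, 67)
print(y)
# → [94, 67]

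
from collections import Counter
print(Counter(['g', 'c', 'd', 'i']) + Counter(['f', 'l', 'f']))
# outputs Counter({'f': 2, 'g': 1, 'c': 1, 'd': 1, 'i': 1, 'l': 1})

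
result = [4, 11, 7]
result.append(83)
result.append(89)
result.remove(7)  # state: [4, 11, 83, 89]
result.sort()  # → [4, 11, 83, 89]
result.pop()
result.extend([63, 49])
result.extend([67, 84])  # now [4, 11, 83, 63, 49, 67, 84]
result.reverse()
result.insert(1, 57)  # [84, 57, 67, 49, 63, 83, 11, 4]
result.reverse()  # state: [4, 11, 83, 63, 49, 67, 57, 84]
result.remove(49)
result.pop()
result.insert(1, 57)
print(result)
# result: [4, 57, 11, 83, 63, 67, 57]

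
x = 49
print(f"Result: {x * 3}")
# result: Result: 147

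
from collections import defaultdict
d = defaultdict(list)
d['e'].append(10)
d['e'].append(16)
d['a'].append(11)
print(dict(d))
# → {'e': [10, 16], 'a': [11]}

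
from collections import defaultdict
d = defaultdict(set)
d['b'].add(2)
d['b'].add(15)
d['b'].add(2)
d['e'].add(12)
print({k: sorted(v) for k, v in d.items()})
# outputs {'b': [2, 15], 'e': [12]}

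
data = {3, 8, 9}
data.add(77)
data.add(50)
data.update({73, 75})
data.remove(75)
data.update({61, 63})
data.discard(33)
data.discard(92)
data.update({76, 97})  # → {3, 8, 9, 50, 61, 63, 73, 76, 77, 97}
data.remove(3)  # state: {8, 9, 50, 61, 63, 73, 76, 77, 97}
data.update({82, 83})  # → {8, 9, 50, 61, 63, 73, 76, 77, 82, 83, 97}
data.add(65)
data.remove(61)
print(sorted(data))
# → [8, 9, 50, 63, 65, 73, 76, 77, 82, 83, 97]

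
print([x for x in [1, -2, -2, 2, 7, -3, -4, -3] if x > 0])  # [1, 2, 7]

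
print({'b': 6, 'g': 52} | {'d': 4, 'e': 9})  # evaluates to {'b': 6, 'g': 52, 'd': 4, 'e': 9}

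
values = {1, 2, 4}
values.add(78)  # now {1, 2, 4, 78}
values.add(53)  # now {1, 2, 4, 53, 78}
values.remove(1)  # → {2, 4, 53, 78}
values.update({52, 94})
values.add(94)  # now {2, 4, 52, 53, 78, 94}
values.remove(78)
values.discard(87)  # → {2, 4, 52, 53, 94}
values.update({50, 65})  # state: {2, 4, 50, 52, 53, 65, 94}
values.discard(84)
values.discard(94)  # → {2, 4, 50, 52, 53, 65}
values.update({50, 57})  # {2, 4, 50, 52, 53, 57, 65}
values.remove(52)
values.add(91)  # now {2, 4, 50, 53, 57, 65, 91}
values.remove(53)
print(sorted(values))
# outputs [2, 4, 50, 57, 65, 91]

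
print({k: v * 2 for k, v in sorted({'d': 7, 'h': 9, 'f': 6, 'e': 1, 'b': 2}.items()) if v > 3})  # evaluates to {'d': 14, 'f': 12, 'h': 18}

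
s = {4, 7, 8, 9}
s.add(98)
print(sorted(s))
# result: [4, 7, 8, 9, 98]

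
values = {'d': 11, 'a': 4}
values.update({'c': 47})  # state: {'d': 11, 'a': 4, 'c': 47}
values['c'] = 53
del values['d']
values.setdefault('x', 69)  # 69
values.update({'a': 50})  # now {'a': 50, 'c': 53, 'x': 69}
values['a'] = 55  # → {'a': 55, 'c': 53, 'x': 69}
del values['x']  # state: {'a': 55, 'c': 53}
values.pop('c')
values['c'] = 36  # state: {'a': 55, 'c': 36}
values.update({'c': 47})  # {'a': 55, 'c': 47}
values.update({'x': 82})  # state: {'a': 55, 'c': 47, 'x': 82}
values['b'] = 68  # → {'a': 55, 'c': 47, 'x': 82, 'b': 68}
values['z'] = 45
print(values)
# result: {'a': 55, 'c': 47, 'x': 82, 'b': 68, 'z': 45}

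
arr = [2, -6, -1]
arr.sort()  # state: [-6, -1, 2]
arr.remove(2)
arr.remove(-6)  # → [-1]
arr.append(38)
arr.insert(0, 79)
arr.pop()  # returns 38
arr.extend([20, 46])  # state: [79, -1, 20, 46]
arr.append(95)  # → [79, -1, 20, 46, 95]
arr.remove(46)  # [79, -1, 20, 95]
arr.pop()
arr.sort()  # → [-1, 20, 79]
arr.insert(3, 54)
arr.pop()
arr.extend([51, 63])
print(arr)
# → [-1, 20, 79, 51, 63]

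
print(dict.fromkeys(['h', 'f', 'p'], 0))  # {'h': 0, 'f': 0, 'p': 0}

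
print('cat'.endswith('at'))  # True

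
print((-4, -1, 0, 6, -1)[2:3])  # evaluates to (0,)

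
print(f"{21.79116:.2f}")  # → 21.79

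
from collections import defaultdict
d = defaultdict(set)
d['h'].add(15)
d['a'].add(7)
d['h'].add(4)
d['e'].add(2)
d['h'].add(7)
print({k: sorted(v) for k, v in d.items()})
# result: {'h': [4, 7, 15], 'a': [7], 'e': [2]}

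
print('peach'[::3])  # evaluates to pc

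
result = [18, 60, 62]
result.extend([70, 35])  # [18, 60, 62, 70, 35]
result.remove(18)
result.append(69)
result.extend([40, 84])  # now [60, 62, 70, 35, 69, 40, 84]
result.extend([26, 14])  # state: [60, 62, 70, 35, 69, 40, 84, 26, 14]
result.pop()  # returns 14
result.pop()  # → 26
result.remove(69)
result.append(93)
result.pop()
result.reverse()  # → [84, 40, 35, 70, 62, 60]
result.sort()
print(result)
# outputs [35, 40, 60, 62, 70, 84]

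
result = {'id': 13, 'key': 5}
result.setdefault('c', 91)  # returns 91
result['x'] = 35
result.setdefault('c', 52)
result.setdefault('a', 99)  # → 99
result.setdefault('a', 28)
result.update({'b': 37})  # {'id': 13, 'key': 5, 'c': 91, 'x': 35, 'a': 99, 'b': 37}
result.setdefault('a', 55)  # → 99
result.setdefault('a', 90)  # 99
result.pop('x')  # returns 35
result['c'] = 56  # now {'id': 13, 'key': 5, 'c': 56, 'a': 99, 'b': 37}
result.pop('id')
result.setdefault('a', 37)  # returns 99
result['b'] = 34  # {'key': 5, 'c': 56, 'a': 99, 'b': 34}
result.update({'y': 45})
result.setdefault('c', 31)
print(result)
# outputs {'key': 5, 'c': 56, 'a': 99, 'b': 34, 'y': 45}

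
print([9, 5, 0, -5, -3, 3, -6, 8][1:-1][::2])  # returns [5, -5, 3]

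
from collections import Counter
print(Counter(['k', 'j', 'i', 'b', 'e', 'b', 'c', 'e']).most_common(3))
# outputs [('b', 2), ('e', 2), ('k', 1)]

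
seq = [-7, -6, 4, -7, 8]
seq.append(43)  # [-7, -6, 4, -7, 8, 43]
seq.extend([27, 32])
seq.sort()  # [-7, -7, -6, 4, 8, 27, 32, 43]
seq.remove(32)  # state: [-7, -7, -6, 4, 8, 27, 43]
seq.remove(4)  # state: [-7, -7, -6, 8, 27, 43]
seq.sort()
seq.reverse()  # [43, 27, 8, -6, -7, -7]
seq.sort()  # [-7, -7, -6, 8, 27, 43]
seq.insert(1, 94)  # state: [-7, 94, -7, -6, 8, 27, 43]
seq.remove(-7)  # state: [94, -7, -6, 8, 27, 43]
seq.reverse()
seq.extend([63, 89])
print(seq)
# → [43, 27, 8, -6, -7, 94, 63, 89]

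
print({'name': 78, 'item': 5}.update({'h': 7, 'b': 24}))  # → None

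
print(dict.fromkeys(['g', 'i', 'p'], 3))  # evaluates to {'g': 3, 'i': 3, 'p': 3}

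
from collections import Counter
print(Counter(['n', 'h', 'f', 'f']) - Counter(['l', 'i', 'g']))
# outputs Counter({'f': 2, 'n': 1, 'h': 1})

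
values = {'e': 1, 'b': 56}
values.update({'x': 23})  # {'e': 1, 'b': 56, 'x': 23}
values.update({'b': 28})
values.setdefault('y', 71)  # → 71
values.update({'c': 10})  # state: {'e': 1, 'b': 28, 'x': 23, 'y': 71, 'c': 10}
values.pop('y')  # 71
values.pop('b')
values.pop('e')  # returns 1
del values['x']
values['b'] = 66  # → {'c': 10, 'b': 66}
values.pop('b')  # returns 66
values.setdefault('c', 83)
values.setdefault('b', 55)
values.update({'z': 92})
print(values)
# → {'c': 10, 'b': 55, 'z': 92}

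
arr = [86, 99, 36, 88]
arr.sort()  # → [36, 86, 88, 99]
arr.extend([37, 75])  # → [36, 86, 88, 99, 37, 75]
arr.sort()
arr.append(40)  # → [36, 37, 75, 86, 88, 99, 40]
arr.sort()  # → [36, 37, 40, 75, 86, 88, 99]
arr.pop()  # 99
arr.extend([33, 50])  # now [36, 37, 40, 75, 86, 88, 33, 50]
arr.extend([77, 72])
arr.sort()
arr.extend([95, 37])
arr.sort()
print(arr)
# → [33, 36, 37, 37, 40, 50, 72, 75, 77, 86, 88, 95]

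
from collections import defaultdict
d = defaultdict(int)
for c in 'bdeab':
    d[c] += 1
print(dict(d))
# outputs {'b': 2, 'd': 1, 'e': 1, 'a': 1}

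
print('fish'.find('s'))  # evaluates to 2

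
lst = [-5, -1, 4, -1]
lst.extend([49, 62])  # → [-5, -1, 4, -1, 49, 62]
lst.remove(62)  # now [-5, -1, 4, -1, 49]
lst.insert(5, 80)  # [-5, -1, 4, -1, 49, 80]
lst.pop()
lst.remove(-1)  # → [-5, 4, -1, 49]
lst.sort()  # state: [-5, -1, 4, 49]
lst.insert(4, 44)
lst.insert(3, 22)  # [-5, -1, 4, 22, 49, 44]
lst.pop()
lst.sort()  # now [-5, -1, 4, 22, 49]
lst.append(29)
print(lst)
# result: [-5, -1, 4, 22, 49, 29]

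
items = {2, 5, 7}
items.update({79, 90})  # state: {2, 5, 7, 79, 90}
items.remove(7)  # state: {2, 5, 79, 90}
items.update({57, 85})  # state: {2, 5, 57, 79, 85, 90}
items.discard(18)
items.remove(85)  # {2, 5, 57, 79, 90}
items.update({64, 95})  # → {2, 5, 57, 64, 79, 90, 95}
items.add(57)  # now {2, 5, 57, 64, 79, 90, 95}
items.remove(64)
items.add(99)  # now {2, 5, 57, 79, 90, 95, 99}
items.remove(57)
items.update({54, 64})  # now {2, 5, 54, 64, 79, 90, 95, 99}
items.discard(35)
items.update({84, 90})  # {2, 5, 54, 64, 79, 84, 90, 95, 99}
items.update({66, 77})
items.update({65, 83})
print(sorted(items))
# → [2, 5, 54, 64, 65, 66, 77, 79, 83, 84, 90, 95, 99]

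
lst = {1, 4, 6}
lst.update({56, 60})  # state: {1, 4, 6, 56, 60}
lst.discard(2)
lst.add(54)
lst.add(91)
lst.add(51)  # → {1, 4, 6, 51, 54, 56, 60, 91}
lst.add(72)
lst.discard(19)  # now {1, 4, 6, 51, 54, 56, 60, 72, 91}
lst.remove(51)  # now {1, 4, 6, 54, 56, 60, 72, 91}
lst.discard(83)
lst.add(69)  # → {1, 4, 6, 54, 56, 60, 69, 72, 91}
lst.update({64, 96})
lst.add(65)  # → {1, 4, 6, 54, 56, 60, 64, 65, 69, 72, 91, 96}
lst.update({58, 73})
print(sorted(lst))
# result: [1, 4, 6, 54, 56, 58, 60, 64, 65, 69, 72, 73, 91, 96]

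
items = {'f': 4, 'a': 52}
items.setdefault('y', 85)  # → 85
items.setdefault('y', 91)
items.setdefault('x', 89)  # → 89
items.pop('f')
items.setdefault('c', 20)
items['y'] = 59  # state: {'a': 52, 'y': 59, 'x': 89, 'c': 20}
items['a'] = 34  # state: {'a': 34, 'y': 59, 'x': 89, 'c': 20}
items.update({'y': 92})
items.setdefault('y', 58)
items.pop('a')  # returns 34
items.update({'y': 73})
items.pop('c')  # 20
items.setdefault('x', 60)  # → 89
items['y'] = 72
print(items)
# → {'y': 72, 'x': 89}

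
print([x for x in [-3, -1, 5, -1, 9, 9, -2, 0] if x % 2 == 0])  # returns [-2, 0]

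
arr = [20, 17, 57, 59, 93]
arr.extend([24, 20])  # [20, 17, 57, 59, 93, 24, 20]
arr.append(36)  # [20, 17, 57, 59, 93, 24, 20, 36]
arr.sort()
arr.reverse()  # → [93, 59, 57, 36, 24, 20, 20, 17]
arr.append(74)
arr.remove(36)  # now [93, 59, 57, 24, 20, 20, 17, 74]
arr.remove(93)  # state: [59, 57, 24, 20, 20, 17, 74]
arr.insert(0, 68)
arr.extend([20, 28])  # [68, 59, 57, 24, 20, 20, 17, 74, 20, 28]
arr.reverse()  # [28, 20, 74, 17, 20, 20, 24, 57, 59, 68]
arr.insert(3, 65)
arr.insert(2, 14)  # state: [28, 20, 14, 74, 65, 17, 20, 20, 24, 57, 59, 68]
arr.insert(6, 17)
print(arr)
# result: [28, 20, 14, 74, 65, 17, 17, 20, 20, 24, 57, 59, 68]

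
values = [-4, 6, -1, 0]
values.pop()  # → 0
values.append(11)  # [-4, 6, -1, 11]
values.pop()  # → 11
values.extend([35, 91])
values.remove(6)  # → [-4, -1, 35, 91]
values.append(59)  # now [-4, -1, 35, 91, 59]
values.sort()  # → [-4, -1, 35, 59, 91]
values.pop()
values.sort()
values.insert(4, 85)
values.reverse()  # [85, 59, 35, -1, -4]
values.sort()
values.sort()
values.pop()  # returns 85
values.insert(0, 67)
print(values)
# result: [67, -4, -1, 35, 59]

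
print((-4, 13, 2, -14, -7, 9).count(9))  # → 1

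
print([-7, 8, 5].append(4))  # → None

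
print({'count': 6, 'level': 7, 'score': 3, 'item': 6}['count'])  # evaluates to 6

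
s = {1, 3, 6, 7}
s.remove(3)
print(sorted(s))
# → [1, 6, 7]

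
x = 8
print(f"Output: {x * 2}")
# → Output: 16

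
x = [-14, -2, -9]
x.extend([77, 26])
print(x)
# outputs [-14, -2, -9, 77, 26]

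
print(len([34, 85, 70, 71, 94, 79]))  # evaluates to 6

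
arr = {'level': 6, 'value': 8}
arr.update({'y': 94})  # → {'level': 6, 'value': 8, 'y': 94}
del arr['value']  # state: {'level': 6, 'y': 94}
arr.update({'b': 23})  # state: {'level': 6, 'y': 94, 'b': 23}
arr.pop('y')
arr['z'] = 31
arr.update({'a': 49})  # {'level': 6, 'b': 23, 'z': 31, 'a': 49}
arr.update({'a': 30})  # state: {'level': 6, 'b': 23, 'z': 31, 'a': 30}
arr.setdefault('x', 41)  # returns 41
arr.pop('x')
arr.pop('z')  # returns 31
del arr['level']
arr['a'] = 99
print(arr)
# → {'b': 23, 'a': 99}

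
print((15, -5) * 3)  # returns (15, -5, 15, -5, 15, -5)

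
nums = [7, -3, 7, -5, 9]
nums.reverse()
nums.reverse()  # [7, -3, 7, -5, 9]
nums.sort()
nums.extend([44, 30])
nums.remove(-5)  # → [-3, 7, 7, 9, 44, 30]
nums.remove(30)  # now [-3, 7, 7, 9, 44]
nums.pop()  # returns 44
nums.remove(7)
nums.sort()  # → [-3, 7, 9]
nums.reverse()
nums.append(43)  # [9, 7, -3, 43]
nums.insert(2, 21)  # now [9, 7, 21, -3, 43]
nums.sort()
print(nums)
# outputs [-3, 7, 9, 21, 43]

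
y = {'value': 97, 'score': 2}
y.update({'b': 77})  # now {'value': 97, 'score': 2, 'b': 77}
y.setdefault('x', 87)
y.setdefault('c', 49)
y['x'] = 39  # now {'value': 97, 'score': 2, 'b': 77, 'x': 39, 'c': 49}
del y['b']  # {'value': 97, 'score': 2, 'x': 39, 'c': 49}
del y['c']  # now {'value': 97, 'score': 2, 'x': 39}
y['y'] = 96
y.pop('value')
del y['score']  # {'x': 39, 'y': 96}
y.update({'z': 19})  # {'x': 39, 'y': 96, 'z': 19}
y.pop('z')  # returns 19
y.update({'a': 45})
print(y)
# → {'x': 39, 'y': 96, 'a': 45}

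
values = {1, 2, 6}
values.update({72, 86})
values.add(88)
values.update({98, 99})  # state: {1, 2, 6, 72, 86, 88, 98, 99}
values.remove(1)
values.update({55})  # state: {2, 6, 55, 72, 86, 88, 98, 99}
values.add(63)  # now {2, 6, 55, 63, 72, 86, 88, 98, 99}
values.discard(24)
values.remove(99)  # {2, 6, 55, 63, 72, 86, 88, 98}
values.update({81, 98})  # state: {2, 6, 55, 63, 72, 81, 86, 88, 98}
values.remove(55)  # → {2, 6, 63, 72, 81, 86, 88, 98}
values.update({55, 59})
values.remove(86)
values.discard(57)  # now {2, 6, 55, 59, 63, 72, 81, 88, 98}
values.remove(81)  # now {2, 6, 55, 59, 63, 72, 88, 98}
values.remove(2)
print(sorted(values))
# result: [6, 55, 59, 63, 72, 88, 98]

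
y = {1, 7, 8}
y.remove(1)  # {7, 8}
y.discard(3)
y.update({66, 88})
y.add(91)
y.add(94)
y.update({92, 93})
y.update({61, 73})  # {7, 8, 61, 66, 73, 88, 91, 92, 93, 94}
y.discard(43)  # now {7, 8, 61, 66, 73, 88, 91, 92, 93, 94}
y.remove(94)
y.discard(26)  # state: {7, 8, 61, 66, 73, 88, 91, 92, 93}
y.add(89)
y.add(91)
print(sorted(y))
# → [7, 8, 61, 66, 73, 88, 89, 91, 92, 93]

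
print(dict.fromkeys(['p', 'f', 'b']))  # {'p': None, 'f': None, 'b': None}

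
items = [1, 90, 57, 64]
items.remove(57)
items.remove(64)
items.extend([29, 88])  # [1, 90, 29, 88]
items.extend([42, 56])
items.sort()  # [1, 29, 42, 56, 88, 90]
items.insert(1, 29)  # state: [1, 29, 29, 42, 56, 88, 90]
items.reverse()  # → [90, 88, 56, 42, 29, 29, 1]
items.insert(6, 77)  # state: [90, 88, 56, 42, 29, 29, 77, 1]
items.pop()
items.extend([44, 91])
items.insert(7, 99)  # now [90, 88, 56, 42, 29, 29, 77, 99, 44, 91]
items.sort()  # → [29, 29, 42, 44, 56, 77, 88, 90, 91, 99]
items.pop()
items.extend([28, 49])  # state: [29, 29, 42, 44, 56, 77, 88, 90, 91, 28, 49]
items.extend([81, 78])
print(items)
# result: [29, 29, 42, 44, 56, 77, 88, 90, 91, 28, 49, 81, 78]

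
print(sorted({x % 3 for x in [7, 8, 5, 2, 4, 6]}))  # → [0, 1, 2]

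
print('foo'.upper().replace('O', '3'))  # F33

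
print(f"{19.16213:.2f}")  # 19.16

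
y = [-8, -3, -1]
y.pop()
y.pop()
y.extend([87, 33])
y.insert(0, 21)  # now [21, -8, 87, 33]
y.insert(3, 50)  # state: [21, -8, 87, 50, 33]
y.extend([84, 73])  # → [21, -8, 87, 50, 33, 84, 73]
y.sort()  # [-8, 21, 33, 50, 73, 84, 87]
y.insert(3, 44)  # [-8, 21, 33, 44, 50, 73, 84, 87]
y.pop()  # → 87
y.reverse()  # [84, 73, 50, 44, 33, 21, -8]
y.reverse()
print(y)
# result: [-8, 21, 33, 44, 50, 73, 84]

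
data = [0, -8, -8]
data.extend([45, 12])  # [0, -8, -8, 45, 12]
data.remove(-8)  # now [0, -8, 45, 12]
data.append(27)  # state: [0, -8, 45, 12, 27]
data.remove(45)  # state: [0, -8, 12, 27]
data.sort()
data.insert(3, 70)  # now [-8, 0, 12, 70, 27]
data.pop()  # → 27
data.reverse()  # [70, 12, 0, -8]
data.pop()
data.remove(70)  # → [12, 0]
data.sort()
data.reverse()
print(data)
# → [12, 0]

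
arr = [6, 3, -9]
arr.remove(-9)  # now [6, 3]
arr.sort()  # [3, 6]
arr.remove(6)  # [3]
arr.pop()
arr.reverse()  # []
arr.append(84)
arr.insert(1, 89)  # [84, 89]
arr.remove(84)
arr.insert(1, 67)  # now [89, 67]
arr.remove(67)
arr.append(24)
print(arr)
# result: [89, 24]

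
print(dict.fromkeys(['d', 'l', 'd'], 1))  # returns {'d': 1, 'l': 1}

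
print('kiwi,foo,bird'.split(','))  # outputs ['kiwi', 'foo', 'bird']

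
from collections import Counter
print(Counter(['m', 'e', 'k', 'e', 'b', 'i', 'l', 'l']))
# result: Counter({'e': 2, 'l': 2, 'm': 1, 'k': 1, 'b': 1, 'i': 1})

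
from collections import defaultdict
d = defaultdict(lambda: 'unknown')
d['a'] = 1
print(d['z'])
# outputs unknown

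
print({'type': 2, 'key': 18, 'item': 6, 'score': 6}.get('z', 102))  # 102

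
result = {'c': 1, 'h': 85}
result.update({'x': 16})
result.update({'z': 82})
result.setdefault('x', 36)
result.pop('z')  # 82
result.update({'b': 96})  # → {'c': 1, 'h': 85, 'x': 16, 'b': 96}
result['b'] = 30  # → {'c': 1, 'h': 85, 'x': 16, 'b': 30}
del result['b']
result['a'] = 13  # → {'c': 1, 'h': 85, 'x': 16, 'a': 13}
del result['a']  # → {'c': 1, 'h': 85, 'x': 16}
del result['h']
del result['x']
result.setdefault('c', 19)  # 1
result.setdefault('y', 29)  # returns 29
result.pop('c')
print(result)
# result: {'y': 29}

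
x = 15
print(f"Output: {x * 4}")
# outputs Output: 60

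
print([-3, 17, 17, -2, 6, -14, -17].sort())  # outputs None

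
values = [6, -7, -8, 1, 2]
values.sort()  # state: [-8, -7, 1, 2, 6]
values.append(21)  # [-8, -7, 1, 2, 6, 21]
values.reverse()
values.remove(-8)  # [21, 6, 2, 1, -7]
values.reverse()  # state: [-7, 1, 2, 6, 21]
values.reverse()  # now [21, 6, 2, 1, -7]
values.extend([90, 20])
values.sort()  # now [-7, 1, 2, 6, 20, 21, 90]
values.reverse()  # [90, 21, 20, 6, 2, 1, -7]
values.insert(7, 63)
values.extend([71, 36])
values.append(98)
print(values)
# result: [90, 21, 20, 6, 2, 1, -7, 63, 71, 36, 98]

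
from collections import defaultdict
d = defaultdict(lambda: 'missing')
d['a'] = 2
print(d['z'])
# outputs missing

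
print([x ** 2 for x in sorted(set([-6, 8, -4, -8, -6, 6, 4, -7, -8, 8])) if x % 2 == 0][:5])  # [64, 36, 16, 16, 36]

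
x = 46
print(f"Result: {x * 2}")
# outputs Result: 92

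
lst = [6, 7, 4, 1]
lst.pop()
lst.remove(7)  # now [6, 4]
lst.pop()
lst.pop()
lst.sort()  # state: []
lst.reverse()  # []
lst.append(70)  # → [70]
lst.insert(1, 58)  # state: [70, 58]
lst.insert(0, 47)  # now [47, 70, 58]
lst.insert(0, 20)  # [20, 47, 70, 58]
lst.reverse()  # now [58, 70, 47, 20]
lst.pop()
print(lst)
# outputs [58, 70, 47]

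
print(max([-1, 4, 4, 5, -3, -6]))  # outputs 5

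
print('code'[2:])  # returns de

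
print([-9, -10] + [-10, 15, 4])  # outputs [-9, -10, -10, 15, 4]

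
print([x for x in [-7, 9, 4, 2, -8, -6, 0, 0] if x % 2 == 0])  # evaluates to [4, 2, -8, -6, 0, 0]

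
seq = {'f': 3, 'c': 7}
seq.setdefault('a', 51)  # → 51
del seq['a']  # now {'f': 3, 'c': 7}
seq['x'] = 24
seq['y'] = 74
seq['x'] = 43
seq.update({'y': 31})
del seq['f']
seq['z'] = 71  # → {'c': 7, 'x': 43, 'y': 31, 'z': 71}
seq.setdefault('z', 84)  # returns 71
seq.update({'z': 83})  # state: {'c': 7, 'x': 43, 'y': 31, 'z': 83}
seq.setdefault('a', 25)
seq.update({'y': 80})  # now {'c': 7, 'x': 43, 'y': 80, 'z': 83, 'a': 25}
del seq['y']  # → {'c': 7, 'x': 43, 'z': 83, 'a': 25}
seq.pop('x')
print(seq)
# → {'c': 7, 'z': 83, 'a': 25}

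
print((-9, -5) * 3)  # (-9, -5, -9, -5, -9, -5)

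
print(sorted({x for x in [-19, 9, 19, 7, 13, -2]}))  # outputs [-19, -2, 7, 9, 13, 19]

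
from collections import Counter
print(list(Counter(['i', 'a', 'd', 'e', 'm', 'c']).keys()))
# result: ['i', 'a', 'd', 'e', 'm', 'c']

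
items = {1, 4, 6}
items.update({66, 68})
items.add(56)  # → {1, 4, 6, 56, 66, 68}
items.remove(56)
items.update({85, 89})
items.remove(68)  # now {1, 4, 6, 66, 85, 89}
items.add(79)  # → {1, 4, 6, 66, 79, 85, 89}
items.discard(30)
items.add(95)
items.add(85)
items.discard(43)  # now {1, 4, 6, 66, 79, 85, 89, 95}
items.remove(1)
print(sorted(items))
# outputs [4, 6, 66, 79, 85, 89, 95]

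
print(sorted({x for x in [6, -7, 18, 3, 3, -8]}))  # [-8, -7, 3, 6, 18]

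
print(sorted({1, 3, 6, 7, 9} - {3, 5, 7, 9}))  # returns [1, 6]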